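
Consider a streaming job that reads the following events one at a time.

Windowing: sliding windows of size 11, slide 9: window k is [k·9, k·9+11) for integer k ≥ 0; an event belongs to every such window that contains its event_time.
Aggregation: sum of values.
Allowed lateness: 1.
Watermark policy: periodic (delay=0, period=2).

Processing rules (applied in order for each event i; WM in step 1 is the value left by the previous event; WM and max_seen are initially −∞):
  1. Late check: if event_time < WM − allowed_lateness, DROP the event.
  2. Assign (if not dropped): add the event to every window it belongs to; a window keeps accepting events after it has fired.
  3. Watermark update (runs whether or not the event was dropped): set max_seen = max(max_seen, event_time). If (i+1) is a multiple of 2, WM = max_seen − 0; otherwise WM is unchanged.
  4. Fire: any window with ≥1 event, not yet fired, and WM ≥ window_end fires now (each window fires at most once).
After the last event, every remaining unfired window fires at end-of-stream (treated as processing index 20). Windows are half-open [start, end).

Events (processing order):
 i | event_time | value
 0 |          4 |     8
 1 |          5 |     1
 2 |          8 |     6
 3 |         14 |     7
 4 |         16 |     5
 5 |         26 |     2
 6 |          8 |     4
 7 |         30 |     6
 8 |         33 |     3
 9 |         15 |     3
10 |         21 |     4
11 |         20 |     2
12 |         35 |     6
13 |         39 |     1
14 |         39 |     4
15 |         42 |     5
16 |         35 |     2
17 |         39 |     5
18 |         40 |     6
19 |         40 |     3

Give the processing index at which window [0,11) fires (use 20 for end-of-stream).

3

i=0 t=4 v=8: → [0,11); WM=−∞
i=1 t=5 v=1: → [0,11); WM=5
i=2 t=8 v=6: → [0,11); WM=5
i=3 t=14 v=7: → [9,20); WM=14; [0,11) fires=15
i=4 t=16 v=5: → [9,20); WM=14
i=5 t=26 v=2: → [18,29); WM=26; [9,20) fires=12
i=6 t=8 v=4: DROP (t<26-1); WM=26
i=7 t=30 v=6: → [27,38); WM=30; [18,29) fires=2
i=8 t=33 v=3: → [27,38); WM=30
i=9 t=15 v=3: DROP (t<30-1); WM=33
i=10 t=21 v=4: DROP (t<33-1); WM=33
i=11 t=20 v=2: DROP (t<33-1); WM=33
i=12 t=35 v=6: → [27,38); WM=33
i=13 t=39 v=1: → [36,47); WM=39; [27,38) fires=15
i=14 t=39 v=4: → [36,47); WM=39
i=15 t=42 v=5: → [36,47); WM=42
i=16 t=35 v=2: DROP (t<42-1); WM=42
i=17 t=39 v=5: DROP (t<42-1); WM=42
i=18 t=40 v=6: DROP (t<42-1); WM=42
i=19 t=40 v=3: DROP (t<42-1); WM=42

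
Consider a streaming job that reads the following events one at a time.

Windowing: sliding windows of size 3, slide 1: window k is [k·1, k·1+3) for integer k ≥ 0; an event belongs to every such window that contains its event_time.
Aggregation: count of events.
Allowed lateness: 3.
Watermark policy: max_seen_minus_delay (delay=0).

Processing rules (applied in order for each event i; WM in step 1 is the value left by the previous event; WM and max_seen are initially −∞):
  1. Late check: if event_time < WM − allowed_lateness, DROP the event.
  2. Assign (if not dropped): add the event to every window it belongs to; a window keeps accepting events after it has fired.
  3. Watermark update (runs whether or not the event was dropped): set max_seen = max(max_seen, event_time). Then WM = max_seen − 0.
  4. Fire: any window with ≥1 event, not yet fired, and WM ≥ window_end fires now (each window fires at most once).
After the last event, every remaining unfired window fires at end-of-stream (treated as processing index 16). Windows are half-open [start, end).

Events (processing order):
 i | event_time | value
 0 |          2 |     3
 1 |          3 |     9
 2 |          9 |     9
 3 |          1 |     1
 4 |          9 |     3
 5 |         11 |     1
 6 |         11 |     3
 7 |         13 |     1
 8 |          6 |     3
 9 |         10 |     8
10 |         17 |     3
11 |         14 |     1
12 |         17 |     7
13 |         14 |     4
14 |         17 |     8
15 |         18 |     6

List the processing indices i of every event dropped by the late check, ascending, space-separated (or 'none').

i=0 t=2 v=3: → [2,5),[1,4),[0,3); WM=2
i=1 t=3 v=9: → [3,6),[2,5),[1,4); WM=3; [0,3) fires=1
i=2 t=9 v=9: → [9,12),[8,11),[7,10); WM=9; [1,4) fires=2 [2,5) fires=2 [3,6) fires=1
i=3 t=1 v=1: DROP (t<9-3); WM=9
i=4 t=9 v=3: → [9,12),[8,11),[7,10); WM=9
i=5 t=11 v=1: → [11,14),[10,13),[9,12); WM=11; [7,10) fires=2 [8,11) fires=2
i=6 t=11 v=3: → [11,14),[10,13),[9,12); WM=11
i=7 t=13 v=1: → [13,16),[12,15),[11,14); WM=13; [9,12) fires=4 [10,13) fires=2
i=8 t=6 v=3: DROP (t<13-3); WM=13
i=9 t=10 v=8: → [10,13),[9,12),[8,11); WM=13
i=10 t=17 v=3: → [17,20),[16,19),[15,18); WM=17; [11,14) fires=3 [12,15) fires=1 [13,16) fires=1
i=11 t=14 v=1: → [14,17),[13,16),[12,15); WM=17; [14,17) fires=1
i=12 t=17 v=7: → [17,20),[16,19),[15,18); WM=17
i=13 t=14 v=4: → [14,17),[13,16),[12,15); WM=17
i=14 t=17 v=8: → [17,20),[16,19),[15,18); WM=17
i=15 t=18 v=6: → [18,21),[17,20),[16,19); WM=18; [15,18) fires=3

3 8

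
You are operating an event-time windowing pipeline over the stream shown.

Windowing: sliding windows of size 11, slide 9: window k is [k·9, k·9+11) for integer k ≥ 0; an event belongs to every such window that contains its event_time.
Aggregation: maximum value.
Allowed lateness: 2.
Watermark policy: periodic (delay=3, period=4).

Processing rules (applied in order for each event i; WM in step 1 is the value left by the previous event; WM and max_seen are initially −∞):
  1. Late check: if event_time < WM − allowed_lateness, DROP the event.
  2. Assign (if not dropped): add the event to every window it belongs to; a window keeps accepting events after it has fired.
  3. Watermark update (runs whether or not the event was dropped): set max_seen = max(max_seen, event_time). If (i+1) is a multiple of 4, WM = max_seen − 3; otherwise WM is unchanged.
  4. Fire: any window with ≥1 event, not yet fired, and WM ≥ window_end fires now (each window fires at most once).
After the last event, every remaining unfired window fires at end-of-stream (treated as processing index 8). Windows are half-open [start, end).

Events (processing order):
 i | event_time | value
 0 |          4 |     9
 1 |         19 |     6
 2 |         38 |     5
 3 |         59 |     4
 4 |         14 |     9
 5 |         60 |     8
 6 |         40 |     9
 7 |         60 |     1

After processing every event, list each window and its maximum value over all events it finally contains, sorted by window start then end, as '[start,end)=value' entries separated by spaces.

i=0 t=4 v=9: → [0,11); WM=−∞
i=1 t=19 v=6: → [18,29),[9,20); WM=−∞
i=2 t=38 v=5: → [36,47); WM=−∞
i=3 t=59 v=4: → [54,65); WM=56; [0,11) fires=9 [9,20) fires=6 [18,29) fires=6 [36,47) fires=5
i=4 t=14 v=9: DROP (t<56-2); WM=56
i=5 t=60 v=8: → [54,65); WM=56
i=6 t=40 v=9: DROP (t<56-2); WM=56
i=7 t=60 v=1: → [54,65); WM=57

[0,11)=9 [9,20)=6 [18,29)=6 [36,47)=5 [54,65)=8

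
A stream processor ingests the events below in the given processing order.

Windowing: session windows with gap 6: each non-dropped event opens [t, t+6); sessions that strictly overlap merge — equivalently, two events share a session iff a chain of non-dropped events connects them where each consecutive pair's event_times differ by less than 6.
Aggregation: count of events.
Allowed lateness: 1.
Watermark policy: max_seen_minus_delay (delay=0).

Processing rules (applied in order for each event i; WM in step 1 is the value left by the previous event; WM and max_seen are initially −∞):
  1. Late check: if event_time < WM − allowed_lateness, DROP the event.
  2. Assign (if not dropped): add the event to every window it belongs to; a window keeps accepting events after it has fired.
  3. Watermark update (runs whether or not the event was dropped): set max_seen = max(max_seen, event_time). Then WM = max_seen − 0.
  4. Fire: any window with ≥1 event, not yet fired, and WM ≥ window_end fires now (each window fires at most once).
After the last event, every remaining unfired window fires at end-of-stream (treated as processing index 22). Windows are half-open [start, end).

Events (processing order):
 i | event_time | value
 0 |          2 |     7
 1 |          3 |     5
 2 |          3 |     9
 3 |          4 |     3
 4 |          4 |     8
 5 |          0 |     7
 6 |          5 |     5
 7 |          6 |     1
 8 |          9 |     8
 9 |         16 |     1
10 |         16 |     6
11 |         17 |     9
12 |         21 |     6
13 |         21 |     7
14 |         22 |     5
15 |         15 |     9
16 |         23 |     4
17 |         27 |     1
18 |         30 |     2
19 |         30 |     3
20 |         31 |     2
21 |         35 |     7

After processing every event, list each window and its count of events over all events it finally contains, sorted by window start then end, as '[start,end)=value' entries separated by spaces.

[2,15)=8 [16,41)=12

i=0 t=2 v=7: → [2,8); WM=2
i=1 t=3 v=5: → [2,9); WM=3
i=2 t=3 v=9: → [2,9); WM=3
i=3 t=4 v=3: → [2,10); WM=4
i=4 t=4 v=8: → [2,10); WM=4
i=5 t=0 v=7: DROP (t<4-1); WM=4
i=6 t=5 v=5: → [2,11); WM=5
i=7 t=6 v=1: → [2,12); WM=6
i=8 t=9 v=8: → [2,15); WM=9
i=9 t=16 v=1: → [16,22); WM=16
i=10 t=16 v=6: → [16,22); WM=16
i=11 t=17 v=9: → [16,23); WM=17
i=12 t=21 v=6: → [16,27); WM=21
i=13 t=21 v=7: → [16,27); WM=21
i=14 t=22 v=5: → [16,28); WM=22
i=15 t=15 v=9: DROP (t<22-1); WM=22
i=16 t=23 v=4: → [16,29); WM=23
i=17 t=27 v=1: → [16,33); WM=27
i=18 t=30 v=2: → [16,36); WM=30
i=19 t=30 v=3: → [16,36); WM=30
i=20 t=31 v=2: → [16,37); WM=31
i=21 t=35 v=7: → [16,41); WM=35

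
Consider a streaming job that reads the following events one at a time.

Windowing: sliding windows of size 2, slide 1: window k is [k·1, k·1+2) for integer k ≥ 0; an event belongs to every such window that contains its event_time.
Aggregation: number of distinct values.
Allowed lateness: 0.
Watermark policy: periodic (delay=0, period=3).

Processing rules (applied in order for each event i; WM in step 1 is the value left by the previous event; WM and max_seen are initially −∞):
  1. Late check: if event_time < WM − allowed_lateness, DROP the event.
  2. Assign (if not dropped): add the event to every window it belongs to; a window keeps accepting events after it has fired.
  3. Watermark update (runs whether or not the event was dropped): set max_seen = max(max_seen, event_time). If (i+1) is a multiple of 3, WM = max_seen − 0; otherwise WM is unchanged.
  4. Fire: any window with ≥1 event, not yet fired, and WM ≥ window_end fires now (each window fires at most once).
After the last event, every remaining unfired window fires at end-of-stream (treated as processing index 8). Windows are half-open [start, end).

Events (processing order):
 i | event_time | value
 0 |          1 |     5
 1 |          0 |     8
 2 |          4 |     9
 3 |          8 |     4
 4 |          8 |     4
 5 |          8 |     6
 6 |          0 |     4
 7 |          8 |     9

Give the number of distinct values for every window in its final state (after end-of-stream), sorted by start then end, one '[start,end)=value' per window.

i=0 t=1 v=5: → [1,3),[0,2); WM=−∞
i=1 t=0 v=8: → [0,2); WM=−∞
i=2 t=4 v=9: → [4,6),[3,5); WM=4; [0,2) fires=2 [1,3) fires=1
i=3 t=8 v=4: → [8,10),[7,9); WM=4
i=4 t=8 v=4: → [8,10),[7,9); WM=4
i=5 t=8 v=6: → [8,10),[7,9); WM=8; [3,5) fires=1 [4,6) fires=1
i=6 t=0 v=4: DROP (t<8-0); WM=8
i=7 t=8 v=9: → [8,10),[7,9); WM=8

[0,2)=2 [1,3)=1 [3,5)=1 [4,6)=1 [7,9)=3 [8,10)=3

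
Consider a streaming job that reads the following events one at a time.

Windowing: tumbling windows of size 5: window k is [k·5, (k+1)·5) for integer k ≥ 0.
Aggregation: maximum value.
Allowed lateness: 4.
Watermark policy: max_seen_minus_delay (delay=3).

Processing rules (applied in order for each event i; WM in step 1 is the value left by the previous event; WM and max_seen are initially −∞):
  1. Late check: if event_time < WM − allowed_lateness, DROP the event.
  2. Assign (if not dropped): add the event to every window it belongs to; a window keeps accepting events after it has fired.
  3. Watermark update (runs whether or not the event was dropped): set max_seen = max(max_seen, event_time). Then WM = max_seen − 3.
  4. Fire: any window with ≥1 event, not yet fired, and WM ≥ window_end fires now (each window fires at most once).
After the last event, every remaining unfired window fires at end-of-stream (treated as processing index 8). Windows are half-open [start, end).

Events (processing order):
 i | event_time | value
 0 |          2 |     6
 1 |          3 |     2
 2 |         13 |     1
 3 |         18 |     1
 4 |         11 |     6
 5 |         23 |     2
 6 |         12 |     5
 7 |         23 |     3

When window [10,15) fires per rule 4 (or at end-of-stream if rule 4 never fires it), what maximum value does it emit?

i=0 t=2 v=6: → [0,5); WM=-1
i=1 t=3 v=2: → [0,5); WM=0
i=2 t=13 v=1: → [10,15); WM=10; [0,5) fires=6
i=3 t=18 v=1: → [15,20); WM=15; [10,15) fires=1
i=4 t=11 v=6: → [10,15); WM=15
i=5 t=23 v=2: → [20,25); WM=20; [15,20) fires=1
i=6 t=12 v=5: DROP (t<20-4); WM=20
i=7 t=23 v=3: → [20,25); WM=20

1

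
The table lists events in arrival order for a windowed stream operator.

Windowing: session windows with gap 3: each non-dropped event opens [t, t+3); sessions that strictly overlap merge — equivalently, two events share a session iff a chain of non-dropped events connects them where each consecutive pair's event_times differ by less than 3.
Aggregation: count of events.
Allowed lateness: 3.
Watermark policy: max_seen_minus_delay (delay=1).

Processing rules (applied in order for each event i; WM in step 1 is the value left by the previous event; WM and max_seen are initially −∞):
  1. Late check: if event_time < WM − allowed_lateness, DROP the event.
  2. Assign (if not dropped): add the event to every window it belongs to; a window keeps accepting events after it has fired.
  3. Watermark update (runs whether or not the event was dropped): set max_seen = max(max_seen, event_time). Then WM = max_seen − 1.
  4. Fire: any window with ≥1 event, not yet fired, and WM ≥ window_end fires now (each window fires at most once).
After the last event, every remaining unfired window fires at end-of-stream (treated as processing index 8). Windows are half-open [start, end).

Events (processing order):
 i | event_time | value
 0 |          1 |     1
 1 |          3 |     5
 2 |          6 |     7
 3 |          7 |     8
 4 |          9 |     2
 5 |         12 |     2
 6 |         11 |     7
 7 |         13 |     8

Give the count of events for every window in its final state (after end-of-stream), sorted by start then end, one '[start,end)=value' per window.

[1,6)=2 [6,16)=6

i=0 t=1 v=1: → [1,4); WM=0
i=1 t=3 v=5: → [1,6); WM=2
i=2 t=6 v=7: → [6,9); WM=5
i=3 t=7 v=8: → [6,10); WM=6
i=4 t=9 v=2: → [6,12); WM=8
i=5 t=12 v=2: → [12,15); WM=11
i=6 t=11 v=7: → [6,15); WM=11
i=7 t=13 v=8: → [6,16); WM=12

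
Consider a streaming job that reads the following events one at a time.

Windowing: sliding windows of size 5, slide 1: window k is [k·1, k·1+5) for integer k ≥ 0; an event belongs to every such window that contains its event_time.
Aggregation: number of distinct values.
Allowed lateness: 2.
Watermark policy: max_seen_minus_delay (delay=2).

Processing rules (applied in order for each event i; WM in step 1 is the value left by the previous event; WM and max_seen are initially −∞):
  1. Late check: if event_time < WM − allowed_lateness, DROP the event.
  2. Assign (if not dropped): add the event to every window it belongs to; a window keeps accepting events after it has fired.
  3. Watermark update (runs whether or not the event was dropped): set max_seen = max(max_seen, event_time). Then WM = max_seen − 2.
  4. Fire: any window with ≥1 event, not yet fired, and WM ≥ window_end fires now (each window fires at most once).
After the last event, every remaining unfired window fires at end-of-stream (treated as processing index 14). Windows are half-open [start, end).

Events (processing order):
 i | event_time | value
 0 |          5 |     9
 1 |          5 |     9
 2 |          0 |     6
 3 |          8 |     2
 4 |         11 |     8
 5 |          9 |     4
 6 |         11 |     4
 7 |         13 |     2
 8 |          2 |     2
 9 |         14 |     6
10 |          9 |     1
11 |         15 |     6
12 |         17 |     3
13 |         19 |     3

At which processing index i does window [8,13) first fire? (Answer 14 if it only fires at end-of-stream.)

i=0 t=5 v=9: → [5,10),[4,9),[3,8),[2,7),[1,6); WM=3
i=1 t=5 v=9: → [5,10),[4,9),[3,8),[2,7),[1,6); WM=3
i=2 t=0 v=6: DROP (t<3-2); WM=3
i=3 t=8 v=2: → [8,13),[7,12),[6,11),[5,10),[4,9); WM=6; [1,6) fires=1
i=4 t=11 v=8: → [11,16),[10,15),[9,14),[8,13),[7,12); WM=9; [2,7) fires=1 [3,8) fires=1 [4,9) fires=2
i=5 t=9 v=4: → [9,14),[8,13),[7,12),[6,11),[5,10); WM=9
i=6 t=11 v=4: → [11,16),[10,15),[9,14),[8,13),[7,12); WM=9
i=7 t=13 v=2: → [13,18),[12,17),[11,16),[10,15),[9,14); WM=11; [5,10) fires=3 [6,11) fires=2
i=8 t=2 v=2: DROP (t<11-2); WM=11
i=9 t=14 v=6: → [14,19),[13,18),[12,17),[11,16),[10,15); WM=12; [7,12) fires=3
i=10 t=9 v=1: DROP (t<12-2); WM=12
i=11 t=15 v=6: → [15,20),[14,19),[13,18),[12,17),[11,16); WM=13; [8,13) fires=3
i=12 t=17 v=3: → [17,22),[16,21),[15,20),[14,19),[13,18); WM=15; [9,14) fires=3 [10,15) fires=4
i=13 t=19 v=3: → [19,24),[18,23),[17,22),[16,21),[15,20); WM=17; [11,16) fires=4 [12,17) fires=2

11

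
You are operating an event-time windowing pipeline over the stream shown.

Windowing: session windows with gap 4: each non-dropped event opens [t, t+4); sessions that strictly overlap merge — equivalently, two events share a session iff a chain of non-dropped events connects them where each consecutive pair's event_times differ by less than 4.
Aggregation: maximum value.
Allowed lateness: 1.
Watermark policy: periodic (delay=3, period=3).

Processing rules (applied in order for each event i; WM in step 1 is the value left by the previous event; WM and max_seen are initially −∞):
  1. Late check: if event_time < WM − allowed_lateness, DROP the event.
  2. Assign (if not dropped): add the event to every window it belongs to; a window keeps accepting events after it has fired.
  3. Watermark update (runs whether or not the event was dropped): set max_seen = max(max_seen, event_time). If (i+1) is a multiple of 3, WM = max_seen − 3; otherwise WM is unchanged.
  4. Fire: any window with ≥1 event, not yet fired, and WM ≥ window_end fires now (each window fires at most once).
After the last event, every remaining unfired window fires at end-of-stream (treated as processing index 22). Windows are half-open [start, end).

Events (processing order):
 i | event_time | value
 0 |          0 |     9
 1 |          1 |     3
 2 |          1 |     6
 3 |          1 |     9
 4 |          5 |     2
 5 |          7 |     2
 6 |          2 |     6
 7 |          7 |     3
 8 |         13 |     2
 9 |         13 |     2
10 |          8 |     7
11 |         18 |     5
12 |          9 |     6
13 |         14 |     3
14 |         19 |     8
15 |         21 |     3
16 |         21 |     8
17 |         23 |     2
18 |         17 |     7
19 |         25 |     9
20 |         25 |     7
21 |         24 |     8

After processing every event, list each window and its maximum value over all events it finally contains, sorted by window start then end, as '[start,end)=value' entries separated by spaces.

i=0 t=0 v=9: → [0,4); WM=−∞
i=1 t=1 v=3: → [0,5); WM=−∞
i=2 t=1 v=6: → [0,5); WM=-2
i=3 t=1 v=9: → [0,5); WM=-2
i=4 t=5 v=2: → [5,9); WM=-2
i=5 t=7 v=2: → [5,11); WM=4
i=6 t=2 v=6: DROP (t<4-1); WM=4
i=7 t=7 v=3: → [5,11); WM=4
i=8 t=13 v=2: → [13,17); WM=10
i=9 t=13 v=2: → [13,17); WM=10
i=10 t=8 v=7: DROP (t<10-1); WM=10
i=11 t=18 v=5: → [18,22); WM=15
i=12 t=9 v=6: DROP (t<15-1); WM=15
i=13 t=14 v=3: → [13,18); WM=15
i=14 t=19 v=8: → [18,23); WM=16
i=15 t=21 v=3: → [18,25); WM=16
i=16 t=21 v=8: → [18,25); WM=16
i=17 t=23 v=2: → [18,27); WM=20
i=18 t=17 v=7: DROP (t<20-1); WM=20
i=19 t=25 v=9: → [18,29); WM=20
i=20 t=25 v=7: → [18,29); WM=22
i=21 t=24 v=8: → [18,29); WM=22

[0,5)=9 [5,11)=3 [13,18)=3 [18,29)=9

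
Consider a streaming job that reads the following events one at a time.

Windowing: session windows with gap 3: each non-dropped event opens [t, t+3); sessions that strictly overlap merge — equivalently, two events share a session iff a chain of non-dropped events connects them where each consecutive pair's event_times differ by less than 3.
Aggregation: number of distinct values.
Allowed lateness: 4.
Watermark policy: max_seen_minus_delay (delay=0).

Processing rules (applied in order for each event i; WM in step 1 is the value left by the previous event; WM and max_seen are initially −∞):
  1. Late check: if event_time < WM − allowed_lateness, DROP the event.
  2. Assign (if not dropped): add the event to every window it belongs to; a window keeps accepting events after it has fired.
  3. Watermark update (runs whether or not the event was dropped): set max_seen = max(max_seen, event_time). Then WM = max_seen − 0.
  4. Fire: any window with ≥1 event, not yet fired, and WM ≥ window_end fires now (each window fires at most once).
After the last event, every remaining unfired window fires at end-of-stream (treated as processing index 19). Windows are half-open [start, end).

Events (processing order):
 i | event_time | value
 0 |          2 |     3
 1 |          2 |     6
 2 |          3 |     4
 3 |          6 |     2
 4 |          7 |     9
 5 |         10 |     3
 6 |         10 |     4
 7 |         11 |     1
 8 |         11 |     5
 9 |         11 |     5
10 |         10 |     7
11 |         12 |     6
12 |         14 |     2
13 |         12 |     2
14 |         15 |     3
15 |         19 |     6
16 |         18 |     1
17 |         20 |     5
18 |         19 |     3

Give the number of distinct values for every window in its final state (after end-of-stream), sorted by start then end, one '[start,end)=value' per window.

[2,6)=3 [6,10)=2 [10,18)=7 [18,23)=4

i=0 t=2 v=3: → [2,5); WM=2
i=1 t=2 v=6: → [2,5); WM=2
i=2 t=3 v=4: → [2,6); WM=3
i=3 t=6 v=2: → [6,9); WM=6
i=4 t=7 v=9: → [6,10); WM=7
i=5 t=10 v=3: → [10,13); WM=10
i=6 t=10 v=4: → [10,13); WM=10
i=7 t=11 v=1: → [10,14); WM=11
i=8 t=11 v=5: → [10,14); WM=11
i=9 t=11 v=5: → [10,14); WM=11
i=10 t=10 v=7: → [10,14); WM=11
i=11 t=12 v=6: → [10,15); WM=12
i=12 t=14 v=2: → [10,17); WM=14
i=13 t=12 v=2: → [10,17); WM=14
i=14 t=15 v=3: → [10,18); WM=15
i=15 t=19 v=6: → [19,22); WM=19
i=16 t=18 v=1: → [18,22); WM=19
i=17 t=20 v=5: → [18,23); WM=20
i=18 t=19 v=3: → [18,23); WM=20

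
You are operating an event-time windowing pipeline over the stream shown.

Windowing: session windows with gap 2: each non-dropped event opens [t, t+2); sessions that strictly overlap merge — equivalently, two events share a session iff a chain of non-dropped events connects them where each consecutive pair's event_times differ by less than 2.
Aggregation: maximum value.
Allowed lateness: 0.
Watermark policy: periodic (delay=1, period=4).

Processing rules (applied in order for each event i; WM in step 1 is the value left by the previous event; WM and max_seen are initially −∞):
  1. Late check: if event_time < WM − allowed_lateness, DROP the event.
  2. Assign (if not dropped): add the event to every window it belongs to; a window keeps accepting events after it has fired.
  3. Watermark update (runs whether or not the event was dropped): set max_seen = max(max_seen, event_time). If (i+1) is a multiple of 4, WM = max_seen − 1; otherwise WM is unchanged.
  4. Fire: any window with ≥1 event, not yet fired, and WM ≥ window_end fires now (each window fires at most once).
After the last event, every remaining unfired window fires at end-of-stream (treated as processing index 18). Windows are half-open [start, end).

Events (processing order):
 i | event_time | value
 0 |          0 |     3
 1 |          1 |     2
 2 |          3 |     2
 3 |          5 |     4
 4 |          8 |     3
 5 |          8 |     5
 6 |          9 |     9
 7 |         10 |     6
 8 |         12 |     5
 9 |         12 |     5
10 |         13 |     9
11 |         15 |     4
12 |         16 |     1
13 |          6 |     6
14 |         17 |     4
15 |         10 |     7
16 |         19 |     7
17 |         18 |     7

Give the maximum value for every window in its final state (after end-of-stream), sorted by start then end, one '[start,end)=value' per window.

[0,3)=3 [3,5)=2 [5,7)=4 [8,12)=9 [12,15)=9 [15,21)=7

i=0 t=0 v=3: → [0,2); WM=−∞
i=1 t=1 v=2: → [0,3); WM=−∞
i=2 t=3 v=2: → [3,5); WM=−∞
i=3 t=5 v=4: → [5,7); WM=4
i=4 t=8 v=3: → [8,10); WM=4
i=5 t=8 v=5: → [8,10); WM=4
i=6 t=9 v=9: → [8,11); WM=4
i=7 t=10 v=6: → [8,12); WM=9
i=8 t=12 v=5: → [12,14); WM=9
i=9 t=12 v=5: → [12,14); WM=9
i=10 t=13 v=9: → [12,15); WM=9
i=11 t=15 v=4: → [15,17); WM=14
i=12 t=16 v=1: → [15,18); WM=14
i=13 t=6 v=6: DROP (t<14-0); WM=14
i=14 t=17 v=4: → [15,19); WM=14
i=15 t=10 v=7: DROP (t<14-0); WM=16
i=16 t=19 v=7: → [19,21); WM=16
i=17 t=18 v=7: → [15,21); WM=16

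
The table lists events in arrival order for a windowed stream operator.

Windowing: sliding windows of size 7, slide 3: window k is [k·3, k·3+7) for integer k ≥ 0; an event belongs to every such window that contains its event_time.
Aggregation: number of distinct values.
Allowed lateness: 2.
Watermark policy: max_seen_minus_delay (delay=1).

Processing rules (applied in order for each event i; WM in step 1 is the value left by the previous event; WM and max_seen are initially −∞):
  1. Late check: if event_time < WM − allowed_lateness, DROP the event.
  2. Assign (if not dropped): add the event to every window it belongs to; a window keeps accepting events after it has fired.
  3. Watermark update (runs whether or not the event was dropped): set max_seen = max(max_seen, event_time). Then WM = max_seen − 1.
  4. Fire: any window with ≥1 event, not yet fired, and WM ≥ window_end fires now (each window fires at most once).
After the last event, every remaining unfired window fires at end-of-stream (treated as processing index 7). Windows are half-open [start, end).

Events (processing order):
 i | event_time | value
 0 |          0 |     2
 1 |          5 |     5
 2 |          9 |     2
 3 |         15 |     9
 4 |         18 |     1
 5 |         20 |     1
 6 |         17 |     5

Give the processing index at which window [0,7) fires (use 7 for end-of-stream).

i=0 t=0 v=2: → [0,7); WM=-1
i=1 t=5 v=5: → [3,10),[0,7); WM=4
i=2 t=9 v=2: → [9,16),[6,13),[3,10); WM=8; [0,7) fires=2
i=3 t=15 v=9: → [15,22),[12,19),[9,16); WM=14; [3,10) fires=2 [6,13) fires=1
i=4 t=18 v=1: → [18,25),[15,22),[12,19); WM=17; [9,16) fires=2
i=5 t=20 v=1: → [18,25),[15,22); WM=19; [12,19) fires=2
i=6 t=17 v=5: → [15,22),[12,19); WM=19

2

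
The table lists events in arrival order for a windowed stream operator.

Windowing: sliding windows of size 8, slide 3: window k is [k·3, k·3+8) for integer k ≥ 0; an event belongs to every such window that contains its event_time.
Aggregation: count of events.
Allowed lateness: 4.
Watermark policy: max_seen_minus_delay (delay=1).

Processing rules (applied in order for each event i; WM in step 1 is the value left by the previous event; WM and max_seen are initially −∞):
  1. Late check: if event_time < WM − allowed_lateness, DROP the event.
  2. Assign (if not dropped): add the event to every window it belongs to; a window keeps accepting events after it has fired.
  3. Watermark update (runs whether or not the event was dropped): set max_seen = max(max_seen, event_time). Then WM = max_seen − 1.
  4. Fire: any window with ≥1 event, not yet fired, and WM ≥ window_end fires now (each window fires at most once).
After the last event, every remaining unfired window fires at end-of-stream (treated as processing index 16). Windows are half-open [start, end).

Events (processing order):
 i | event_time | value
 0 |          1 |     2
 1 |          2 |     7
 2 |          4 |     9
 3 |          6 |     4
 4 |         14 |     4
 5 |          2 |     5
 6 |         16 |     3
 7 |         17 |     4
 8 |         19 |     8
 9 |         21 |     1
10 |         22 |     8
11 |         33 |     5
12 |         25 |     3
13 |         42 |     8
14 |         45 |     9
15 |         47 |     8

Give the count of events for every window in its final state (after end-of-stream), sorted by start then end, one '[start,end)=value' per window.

[0,8)=4 [3,11)=2 [6,14)=1 [9,17)=2 [12,20)=4 [15,23)=5 [18,26)=3 [21,29)=2 [27,35)=1 [30,38)=1 [33,41)=1 [36,44)=1 [39,47)=2 [42,50)=3 [45,53)=2

i=0 t=1 v=2: → [0,8); WM=0
i=1 t=2 v=7: → [0,8); WM=1
i=2 t=4 v=9: → [3,11),[0,8); WM=3
i=3 t=6 v=4: → [6,14),[3,11),[0,8); WM=5
i=4 t=14 v=4: → [12,20),[9,17); WM=13; [0,8) fires=4 [3,11) fires=2
i=5 t=2 v=5: DROP (t<13-4); WM=13
i=6 t=16 v=3: → [15,23),[12,20),[9,17); WM=15; [6,14) fires=1
i=7 t=17 v=4: → [15,23),[12,20); WM=16
i=8 t=19 v=8: → [18,26),[15,23),[12,20); WM=18; [9,17) fires=2
i=9 t=21 v=1: → [21,29),[18,26),[15,23); WM=20; [12,20) fires=4
i=10 t=22 v=8: → [21,29),[18,26),[15,23); WM=21
i=11 t=33 v=5: → [33,41),[30,38),[27,35); WM=32; [15,23) fires=5 [18,26) fires=3 [21,29) fires=2
i=12 t=25 v=3: DROP (t<32-4); WM=32
i=13 t=42 v=8: → [42,50),[39,47),[36,44); WM=41; [27,35) fires=1 [30,38) fires=1 [33,41) fires=1
i=14 t=45 v=9: → [45,53),[42,50),[39,47); WM=44; [36,44) fires=1
i=15 t=47 v=8: → [45,53),[42,50); WM=46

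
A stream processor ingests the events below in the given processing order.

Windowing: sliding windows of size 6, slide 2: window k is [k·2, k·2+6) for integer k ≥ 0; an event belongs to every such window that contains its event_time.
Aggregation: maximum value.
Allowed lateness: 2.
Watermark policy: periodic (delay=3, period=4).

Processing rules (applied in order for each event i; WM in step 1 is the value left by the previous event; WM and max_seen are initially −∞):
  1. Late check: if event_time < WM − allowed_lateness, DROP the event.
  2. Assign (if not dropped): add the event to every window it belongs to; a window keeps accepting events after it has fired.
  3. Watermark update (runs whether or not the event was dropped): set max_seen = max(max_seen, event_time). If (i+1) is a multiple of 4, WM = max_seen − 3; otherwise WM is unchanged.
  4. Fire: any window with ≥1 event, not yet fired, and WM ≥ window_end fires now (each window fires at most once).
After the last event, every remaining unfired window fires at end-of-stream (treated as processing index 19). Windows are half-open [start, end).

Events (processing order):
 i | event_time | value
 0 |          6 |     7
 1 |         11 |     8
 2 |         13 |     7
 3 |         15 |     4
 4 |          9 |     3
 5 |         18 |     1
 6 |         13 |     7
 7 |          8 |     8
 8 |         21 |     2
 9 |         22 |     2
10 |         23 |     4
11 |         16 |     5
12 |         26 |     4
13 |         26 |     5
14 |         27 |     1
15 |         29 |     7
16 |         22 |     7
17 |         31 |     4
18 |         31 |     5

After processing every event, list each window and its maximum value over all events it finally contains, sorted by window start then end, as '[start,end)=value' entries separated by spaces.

i=0 t=6 v=7: → [6,12),[4,10),[2,8); WM=−∞
i=1 t=11 v=8: → [10,16),[8,14),[6,12); WM=−∞
i=2 t=13 v=7: → [12,18),[10,16),[8,14); WM=−∞
i=3 t=15 v=4: → [14,20),[12,18),[10,16); WM=12; [2,8) fires=7 [4,10) fires=7 [6,12) fires=8
i=4 t=9 v=3: DROP (t<12-2); WM=12
i=5 t=18 v=1: → [18,24),[16,22),[14,20); WM=12
i=6 t=13 v=7: → [12,18),[10,16),[8,14); WM=12
i=7 t=8 v=8: DROP (t<12-2); WM=15; [8,14) fires=8
i=8 t=21 v=2: → [20,26),[18,24),[16,22); WM=15
i=9 t=22 v=2: → [22,28),[20,26),[18,24); WM=15
i=10 t=23 v=4: → [22,28),[20,26),[18,24); WM=15
i=11 t=16 v=5: → [16,22),[14,20),[12,18); WM=20; [10,16) fires=8 [12,18) fires=7 [14,20) fires=5
i=12 t=26 v=4: → [26,32),[24,30),[22,28); WM=20
i=13 t=26 v=5: → [26,32),[24,30),[22,28); WM=20
i=14 t=27 v=1: → [26,32),[24,30),[22,28); WM=20
i=15 t=29 v=7: → [28,34),[26,32),[24,30); WM=26; [16,22) fires=5 [18,24) fires=4 [20,26) fires=4
i=16 t=22 v=7: DROP (t<26-2); WM=26
i=17 t=31 v=4: → [30,36),[28,34),[26,32); WM=26
i=18 t=31 v=5: → [30,36),[28,34),[26,32); WM=26

[2,8)=7 [4,10)=7 [6,12)=8 [8,14)=8 [10,16)=8 [12,18)=7 [14,20)=5 [16,22)=5 [18,24)=4 [20,26)=4 [22,28)=5 [24,30)=7 [26,32)=7 [28,34)=7 [30,36)=5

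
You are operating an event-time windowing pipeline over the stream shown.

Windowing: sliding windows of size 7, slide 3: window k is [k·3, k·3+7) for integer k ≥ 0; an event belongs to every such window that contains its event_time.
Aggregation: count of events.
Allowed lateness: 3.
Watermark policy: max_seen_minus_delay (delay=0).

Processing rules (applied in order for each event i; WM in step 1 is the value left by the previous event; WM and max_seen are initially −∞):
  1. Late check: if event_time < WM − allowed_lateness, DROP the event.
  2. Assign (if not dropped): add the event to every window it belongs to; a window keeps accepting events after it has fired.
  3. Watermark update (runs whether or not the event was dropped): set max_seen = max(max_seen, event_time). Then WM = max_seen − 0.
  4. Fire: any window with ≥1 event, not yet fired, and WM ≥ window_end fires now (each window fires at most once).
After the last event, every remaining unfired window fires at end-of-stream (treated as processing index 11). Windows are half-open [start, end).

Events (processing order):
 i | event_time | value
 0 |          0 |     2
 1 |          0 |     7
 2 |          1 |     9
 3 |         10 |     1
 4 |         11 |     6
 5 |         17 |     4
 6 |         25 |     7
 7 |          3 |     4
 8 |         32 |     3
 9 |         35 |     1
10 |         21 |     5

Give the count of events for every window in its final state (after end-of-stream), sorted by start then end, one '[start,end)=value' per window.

i=0 t=0 v=2: → [0,7); WM=0
i=1 t=0 v=7: → [0,7); WM=0
i=2 t=1 v=9: → [0,7); WM=1
i=3 t=10 v=1: → [9,16),[6,13); WM=10; [0,7) fires=3
i=4 t=11 v=6: → [9,16),[6,13); WM=11
i=5 t=17 v=4: → [15,22),[12,19); WM=17; [6,13) fires=2 [9,16) fires=2
i=6 t=25 v=7: → [24,31),[21,28); WM=25; [12,19) fires=1 [15,22) fires=1
i=7 t=3 v=4: DROP (t<25-3); WM=25
i=8 t=32 v=3: → [30,37),[27,34); WM=32; [21,28) fires=1 [24,31) fires=1
i=9 t=35 v=1: → [33,40),[30,37); WM=35; [27,34) fires=1
i=10 t=21 v=5: DROP (t<35-3); WM=35

[0,7)=3 [6,13)=2 [9,16)=2 [12,19)=1 [15,22)=1 [21,28)=1 [24,31)=1 [27,34)=1 [30,37)=2 [33,40)=1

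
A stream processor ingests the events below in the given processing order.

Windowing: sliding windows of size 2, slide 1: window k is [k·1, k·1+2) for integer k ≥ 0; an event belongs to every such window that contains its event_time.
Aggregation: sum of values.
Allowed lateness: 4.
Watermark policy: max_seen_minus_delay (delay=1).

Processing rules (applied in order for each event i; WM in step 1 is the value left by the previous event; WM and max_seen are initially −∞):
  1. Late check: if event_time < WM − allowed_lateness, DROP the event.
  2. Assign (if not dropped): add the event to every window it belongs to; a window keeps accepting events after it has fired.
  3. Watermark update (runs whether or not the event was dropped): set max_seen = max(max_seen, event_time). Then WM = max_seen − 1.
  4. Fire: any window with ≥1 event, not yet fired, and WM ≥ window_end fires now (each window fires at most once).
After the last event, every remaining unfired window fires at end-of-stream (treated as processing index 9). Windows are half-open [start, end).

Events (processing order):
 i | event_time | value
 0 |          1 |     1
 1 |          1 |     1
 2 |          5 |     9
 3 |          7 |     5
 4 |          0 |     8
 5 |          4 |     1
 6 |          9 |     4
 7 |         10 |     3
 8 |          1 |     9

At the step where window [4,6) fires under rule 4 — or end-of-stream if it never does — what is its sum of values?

i=0 t=1 v=1: → [1,3),[0,2); WM=0
i=1 t=1 v=1: → [1,3),[0,2); WM=0
i=2 t=5 v=9: → [5,7),[4,6); WM=4; [0,2) fires=2 [1,3) fires=2
i=3 t=7 v=5: → [7,9),[6,8); WM=6; [4,6) fires=9
i=4 t=0 v=8: DROP (t<6-4); WM=6
i=5 t=4 v=1: → [4,6),[3,5); WM=6; [3,5) fires=1
i=6 t=9 v=4: → [9,11),[8,10); WM=8; [5,7) fires=9 [6,8) fires=5
i=7 t=10 v=3: → [10,12),[9,11); WM=9; [7,9) fires=5
i=8 t=1 v=9: DROP (t<9-4); WM=9

9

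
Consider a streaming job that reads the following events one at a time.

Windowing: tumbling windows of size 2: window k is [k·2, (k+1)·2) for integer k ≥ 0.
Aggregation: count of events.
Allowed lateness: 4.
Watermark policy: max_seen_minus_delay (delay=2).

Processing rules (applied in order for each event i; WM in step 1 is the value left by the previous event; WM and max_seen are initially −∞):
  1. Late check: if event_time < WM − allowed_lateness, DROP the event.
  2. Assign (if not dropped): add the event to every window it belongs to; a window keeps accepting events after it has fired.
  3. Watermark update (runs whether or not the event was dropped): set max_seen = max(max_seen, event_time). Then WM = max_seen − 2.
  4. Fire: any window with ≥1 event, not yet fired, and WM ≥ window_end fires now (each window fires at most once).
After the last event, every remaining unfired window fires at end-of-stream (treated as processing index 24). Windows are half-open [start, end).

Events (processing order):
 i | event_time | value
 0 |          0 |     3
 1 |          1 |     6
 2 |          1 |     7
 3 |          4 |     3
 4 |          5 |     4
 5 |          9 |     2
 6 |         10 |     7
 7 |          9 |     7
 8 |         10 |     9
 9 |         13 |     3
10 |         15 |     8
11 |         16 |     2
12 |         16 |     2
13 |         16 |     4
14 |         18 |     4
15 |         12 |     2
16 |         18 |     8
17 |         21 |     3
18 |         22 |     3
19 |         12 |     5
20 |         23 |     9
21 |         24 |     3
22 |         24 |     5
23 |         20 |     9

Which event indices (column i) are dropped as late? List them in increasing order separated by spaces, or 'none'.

19

i=0 t=0 v=3: → [0,2); WM=-2
i=1 t=1 v=6: → [0,2); WM=-1
i=2 t=1 v=7: → [0,2); WM=-1
i=3 t=4 v=3: → [4,6); WM=2; [0,2) fires=3
i=4 t=5 v=4: → [4,6); WM=3
i=5 t=9 v=2: → [8,10); WM=7; [4,6) fires=2
i=6 t=10 v=7: → [10,12); WM=8
i=7 t=9 v=7: → [8,10); WM=8
i=8 t=10 v=9: → [10,12); WM=8
i=9 t=13 v=3: → [12,14); WM=11; [8,10) fires=2
i=10 t=15 v=8: → [14,16); WM=13; [10,12) fires=2
i=11 t=16 v=2: → [16,18); WM=14; [12,14) fires=1
i=12 t=16 v=2: → [16,18); WM=14
i=13 t=16 v=4: → [16,18); WM=14
i=14 t=18 v=4: → [18,20); WM=16; [14,16) fires=1
i=15 t=12 v=2: → [12,14); WM=16
i=16 t=18 v=8: → [18,20); WM=16
i=17 t=21 v=3: → [20,22); WM=19; [16,18) fires=3
i=18 t=22 v=3: → [22,24); WM=20; [18,20) fires=2
i=19 t=12 v=5: DROP (t<20-4); WM=20
i=20 t=23 v=9: → [22,24); WM=21
i=21 t=24 v=3: → [24,26); WM=22; [20,22) fires=1
i=22 t=24 v=5: → [24,26); WM=22
i=23 t=20 v=9: → [20,22); WM=22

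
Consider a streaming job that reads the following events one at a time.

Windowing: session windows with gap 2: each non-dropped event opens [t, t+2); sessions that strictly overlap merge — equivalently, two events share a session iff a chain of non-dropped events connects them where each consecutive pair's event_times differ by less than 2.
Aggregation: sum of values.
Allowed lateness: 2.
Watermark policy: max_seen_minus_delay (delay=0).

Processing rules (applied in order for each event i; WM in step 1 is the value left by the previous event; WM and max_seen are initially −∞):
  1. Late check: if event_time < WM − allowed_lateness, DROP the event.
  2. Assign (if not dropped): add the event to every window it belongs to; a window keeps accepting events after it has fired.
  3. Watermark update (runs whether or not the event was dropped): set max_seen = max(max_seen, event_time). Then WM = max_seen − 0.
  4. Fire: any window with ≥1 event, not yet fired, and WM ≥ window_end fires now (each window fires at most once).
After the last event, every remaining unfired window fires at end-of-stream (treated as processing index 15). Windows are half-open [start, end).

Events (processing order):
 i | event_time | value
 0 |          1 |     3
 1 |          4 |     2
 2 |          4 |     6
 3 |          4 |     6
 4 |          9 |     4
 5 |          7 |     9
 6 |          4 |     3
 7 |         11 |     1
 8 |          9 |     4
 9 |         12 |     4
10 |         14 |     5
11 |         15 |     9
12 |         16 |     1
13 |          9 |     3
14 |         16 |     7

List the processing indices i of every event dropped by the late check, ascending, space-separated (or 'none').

6 13

i=0 t=1 v=3: → [1,3); WM=1
i=1 t=4 v=2: → [4,6); WM=4
i=2 t=4 v=6: → [4,6); WM=4
i=3 t=4 v=6: → [4,6); WM=4
i=4 t=9 v=4: → [9,11); WM=9
i=5 t=7 v=9: → [7,9); WM=9
i=6 t=4 v=3: DROP (t<9-2); WM=9
i=7 t=11 v=1: → [11,13); WM=11
i=8 t=9 v=4: → [9,11); WM=11
i=9 t=12 v=4: → [11,14); WM=12
i=10 t=14 v=5: → [14,16); WM=14
i=11 t=15 v=9: → [14,17); WM=15
i=12 t=16 v=1: → [14,18); WM=16
i=13 t=9 v=3: DROP (t<16-2); WM=16
i=14 t=16 v=7: → [14,18); WM=16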